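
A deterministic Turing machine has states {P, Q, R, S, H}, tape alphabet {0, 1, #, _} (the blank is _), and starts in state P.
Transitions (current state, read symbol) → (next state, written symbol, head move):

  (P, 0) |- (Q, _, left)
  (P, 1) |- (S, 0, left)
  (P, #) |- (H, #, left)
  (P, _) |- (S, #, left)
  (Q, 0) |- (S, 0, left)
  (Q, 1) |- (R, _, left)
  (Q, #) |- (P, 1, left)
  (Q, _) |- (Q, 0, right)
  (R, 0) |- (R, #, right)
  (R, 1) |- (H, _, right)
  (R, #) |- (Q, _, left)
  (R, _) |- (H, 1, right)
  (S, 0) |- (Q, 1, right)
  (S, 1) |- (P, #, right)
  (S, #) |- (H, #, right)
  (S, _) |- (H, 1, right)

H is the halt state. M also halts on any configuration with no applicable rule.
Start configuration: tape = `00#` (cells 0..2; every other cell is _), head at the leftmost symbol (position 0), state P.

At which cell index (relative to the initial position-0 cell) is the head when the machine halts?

1

P | __[0]0#   read 0 → write _, move left, go to Q
Q | _[_]_0#   read _ → write 0, move right, go to Q
Q | _0[_]0#   read _ → write 0, move right, go to Q
Q | _00[0]#   read 0 → write 0, move left, go to S
S | _0[0]0#   read 0 → write 1, move right, go to Q
Q | _01[0]#   read 0 → write 0, move left, go to S
S | _0[1]0#   read 1 → write #, move right, go to P
P | _0#[0]#   read 0 → write _, move left, go to Q
Q | _0[#]_#   read # → write 1, move left, go to P
P | _[0]1_#   read 0 → write _, move left, go to Q
Q | [_]_1_#   read _ → write 0, move right, go to Q
Q | 0[_]1_#   read _ → write 0, move right, go to Q
Q | 00[1]_#   read 1 → write _, move left, go to R
R | 0[0]__#   read 0 → write #, move right, go to R
R | 0#[_]_#   read _ → write 1, move right, go to H
H | 0#1[_]#
At halt the head is at cell 1.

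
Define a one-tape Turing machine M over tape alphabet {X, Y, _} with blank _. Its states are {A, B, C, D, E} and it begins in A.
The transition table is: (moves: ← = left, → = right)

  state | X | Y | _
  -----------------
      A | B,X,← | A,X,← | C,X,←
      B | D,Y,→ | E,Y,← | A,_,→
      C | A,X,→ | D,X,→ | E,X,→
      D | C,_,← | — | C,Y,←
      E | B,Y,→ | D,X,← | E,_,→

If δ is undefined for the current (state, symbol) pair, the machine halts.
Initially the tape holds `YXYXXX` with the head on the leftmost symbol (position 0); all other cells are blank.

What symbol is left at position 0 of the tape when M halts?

X

state=A head=0 tape=_____[Y]XYXXX   (A,Y)→(A,X,←)
state=A head=-1 tape=____[_]XXYXXX   (A,_)→(C,X,←)
state=C head=-2 tape=___[_]XXXYXXX   (C,_)→(E,X,→)
state=E head=-1 tape=___X[X]XXYXXX   (E,X)→(B,Y,→)
state=B head=0 tape=___XY[X]XYXXX   (B,X)→(D,Y,→)
state=D head=1 tape=___XYY[X]YXXX   (D,X)→(C,_,←)
state=C head=0 tape=___XY[Y]_YXXX   (C,Y)→(D,X,→)
state=D head=1 tape=___XYX[_]YXXX   (D,_)→(C,Y,←)
state=C head=0 tape=___XY[X]YYXXX   (C,X)→(A,X,→)
state=A head=1 tape=___XYX[Y]YXXX   (A,Y)→(A,X,←)
state=A head=0 tape=___XY[X]XYXXX   (A,X)→(B,X,←)
state=B head=-1 tape=___X[Y]XXYXXX   (B,Y)→(E,Y,←)
state=E head=-2 tape=___[X]YXXYXXX   (E,X)→(B,Y,→)
state=B head=-1 tape=___Y[Y]XXYXXX   (B,Y)→(E,Y,←)
state=E head=-2 tape=___[Y]YXXYXXX   (E,Y)→(D,X,←)
state=D head=-3 tape=__[_]XYXXYXXX   (D,_)→(C,Y,←)
state=C head=-4 tape=_[_]YXYXXYXXX   (C,_)→(E,X,→)
state=E head=-3 tape=_X[Y]XYXXYXXX   (E,Y)→(D,X,←)
state=D head=-4 tape=_[X]XXYXXYXXX   (D,X)→(C,_,←)
state=C head=-5 tape=[_]_XXYXXYXXX   (C,_)→(E,X,→)
state=E head=-4 tape=X[_]XXYXXYXXX   (E,_)→(E,_,→)
state=E head=-3 tape=X_[X]XYXXYXXX   (E,X)→(B,Y,→)
state=B head=-2 tape=X_Y[X]YXXYXXX   (B,X)→(D,Y,→)
state=D head=-1 tape=X_YY[Y]XXYXXX
Cell 0 holds X when M halts.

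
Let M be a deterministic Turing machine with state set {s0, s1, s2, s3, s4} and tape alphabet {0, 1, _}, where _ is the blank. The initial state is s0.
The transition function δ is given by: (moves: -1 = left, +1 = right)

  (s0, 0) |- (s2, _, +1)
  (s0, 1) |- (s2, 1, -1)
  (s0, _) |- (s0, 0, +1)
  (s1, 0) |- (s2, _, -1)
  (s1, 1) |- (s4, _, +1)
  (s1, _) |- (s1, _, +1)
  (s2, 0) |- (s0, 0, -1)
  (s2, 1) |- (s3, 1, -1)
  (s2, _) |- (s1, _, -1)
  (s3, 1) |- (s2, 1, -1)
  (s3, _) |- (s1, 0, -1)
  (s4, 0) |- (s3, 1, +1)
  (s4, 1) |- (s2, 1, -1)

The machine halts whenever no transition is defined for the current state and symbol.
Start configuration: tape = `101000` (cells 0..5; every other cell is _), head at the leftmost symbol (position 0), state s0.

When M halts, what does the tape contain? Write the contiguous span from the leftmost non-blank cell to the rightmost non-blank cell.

100

s0 | __[1]01000   read 1 → write 1, move -1, go to s2
s2 | _[_]101000   read _ → write _, move -1, go to s1
s1 | [_]_101000   read _ → write _, move +1, go to s1
s1 | _[_]101000   read _ → write _, move +1, go to s1
s1 | __[1]01000   read 1 → write _, move +1, go to s4
s4 | ___[0]1000   read 0 → write 1, move +1, go to s3
s3 | ___1[1]000   read 1 → write 1, move -1, go to s2
s2 | ___[1]1000   read 1 → write 1, move -1, go to s3
s3 | __[_]11000   read _ → write 0, move -1, go to s1
s1 | _[_]011000   read _ → write _, move +1, go to s1
s1 | __[0]11000   read 0 → write _, move -1, go to s2
s2 | _[_]_11000   read _ → write _, move -1, go to s1
s1 | [_]__11000   read _ → write _, move +1, go to s1
s1 | _[_]_11000   read _ → write _, move +1, go to s1
s1 | __[_]11000   read _ → write _, move +1, go to s1
s1 | ___[1]1000   read 1 → write _, move +1, go to s4
s4 | ____[1]000   read 1 → write 1, move -1, go to s2
s2 | ___[_]1000   read _ → write _, move -1, go to s1
s1 | __[_]_1000   read _ → write _, move +1, go to s1
s1 | ___[_]1000   read _ → write _, move +1, go to s1
s1 | ____[1]000   read 1 → write _, move +1, go to s4
s4 | _____[0]00   read 0 → write 1, move +1, go to s3
s3 | _____1[0]0
The non-blank tape span at halt is 100.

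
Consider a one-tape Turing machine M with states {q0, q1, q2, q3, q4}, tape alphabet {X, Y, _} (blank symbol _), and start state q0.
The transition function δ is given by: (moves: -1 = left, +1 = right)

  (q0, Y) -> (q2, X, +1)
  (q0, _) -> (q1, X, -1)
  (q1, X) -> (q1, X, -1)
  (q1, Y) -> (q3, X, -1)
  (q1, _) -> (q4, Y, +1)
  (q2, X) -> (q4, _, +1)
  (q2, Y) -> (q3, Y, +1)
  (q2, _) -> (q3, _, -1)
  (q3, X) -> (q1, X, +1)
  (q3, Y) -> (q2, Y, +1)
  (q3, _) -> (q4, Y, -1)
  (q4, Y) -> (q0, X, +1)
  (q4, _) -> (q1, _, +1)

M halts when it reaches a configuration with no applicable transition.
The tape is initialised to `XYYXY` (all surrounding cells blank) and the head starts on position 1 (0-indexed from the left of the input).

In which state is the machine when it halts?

q0 | _X[Y]YXY   read Y → write X, move +1, go to q2
q2 | _XX[Y]XY   read Y → write Y, move +1, go to q3
q3 | _XXY[X]Y   read X → write X, move +1, go to q1
q1 | _XXYX[Y]   read Y → write X, move -1, go to q3
q3 | _XXY[X]X   read X → write X, move +1, go to q1
q1 | _XXYX[X]   read X → write X, move -1, go to q1
q1 | _XXY[X]X   read X → write X, move -1, go to q1
q1 | _XX[Y]XX   read Y → write X, move -1, go to q3
q3 | _X[X]XXX   read X → write X, move +1, go to q1
q1 | _XX[X]XX   read X → write X, move -1, go to q1
q1 | _X[X]XXX   read X → write X, move -1, go to q1
q1 | _[X]XXXX   read X → write X, move -1, go to q1
q1 | [_]XXXXX   read _ → write Y, move +1, go to q4
q4 | Y[X]XXXX
No transition is defined for (q4, X); M halts in state q4.

q4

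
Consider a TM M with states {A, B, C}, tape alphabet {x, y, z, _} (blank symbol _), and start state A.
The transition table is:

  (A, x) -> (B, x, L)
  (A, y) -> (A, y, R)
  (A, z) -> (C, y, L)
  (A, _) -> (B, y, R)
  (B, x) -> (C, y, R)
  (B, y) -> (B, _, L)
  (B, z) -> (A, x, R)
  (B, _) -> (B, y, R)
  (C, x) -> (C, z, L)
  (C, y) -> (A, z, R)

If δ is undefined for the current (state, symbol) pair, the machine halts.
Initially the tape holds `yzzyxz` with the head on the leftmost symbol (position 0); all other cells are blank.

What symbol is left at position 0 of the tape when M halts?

z

state=A head=0 tape=[y]zzyxz   (A,y)→(A,y,R)
state=A head=1 tape=y[z]zyxz   (A,z)→(C,y,L)
state=C head=0 tape=[y]yzyxz   (C,y)→(A,z,R)
state=A head=1 tape=z[y]zyxz   (A,y)→(A,y,R)
state=A head=2 tape=zy[z]yxz   (A,z)→(C,y,L)
state=C head=1 tape=z[y]yyxz   (C,y)→(A,z,R)
state=A head=2 tape=zz[y]yxz   (A,y)→(A,y,R)
state=A head=3 tape=zzy[y]xz   (A,y)→(A,y,R)
state=A head=4 tape=zzyy[x]z   (A,x)→(B,x,L)
state=B head=3 tape=zzy[y]xz   (B,y)→(B,_,L)
state=B head=2 tape=zz[y]_xz   (B,y)→(B,_,L)
state=B head=1 tape=z[z]__xz   (B,z)→(A,x,R)
state=A head=2 tape=zx[_]_xz   (A,_)→(B,y,R)
state=B head=3 tape=zxy[_]xz   (B,_)→(B,y,R)
state=B head=4 tape=zxyy[x]z   (B,x)→(C,y,R)
state=C head=5 tape=zxyyy[z]
Cell 0 holds z when M halts.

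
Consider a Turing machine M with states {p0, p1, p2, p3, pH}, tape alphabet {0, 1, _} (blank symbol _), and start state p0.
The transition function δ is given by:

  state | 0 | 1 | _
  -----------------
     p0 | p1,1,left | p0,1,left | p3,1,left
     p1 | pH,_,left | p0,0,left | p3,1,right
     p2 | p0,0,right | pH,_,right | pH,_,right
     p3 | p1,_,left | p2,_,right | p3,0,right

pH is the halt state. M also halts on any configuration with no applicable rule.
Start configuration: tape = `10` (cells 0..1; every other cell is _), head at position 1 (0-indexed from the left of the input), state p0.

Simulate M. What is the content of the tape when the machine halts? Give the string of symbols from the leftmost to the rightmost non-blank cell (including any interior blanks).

01

state=p0 head=1 tape=__1[0]_   (p0,0)→(p1,1,left)
state=p1 head=0 tape=__[1]1_   (p1,1)→(p0,0,left)
state=p0 head=-1 tape=_[_]01_   (p0,_)→(p3,1,left)
state=p3 head=-2 tape=[_]101_   (p3,_)→(p3,0,right)
state=p3 head=-1 tape=0[1]01_   (p3,1)→(p2,_,right)
state=p2 head=0 tape=0_[0]1_   (p2,0)→(p0,0,right)
state=p0 head=1 tape=0_0[1]_   (p0,1)→(p0,1,left)
state=p0 head=0 tape=0_[0]1_   (p0,0)→(p1,1,left)
state=p1 head=-1 tape=0[_]11_   (p1,_)→(p3,1,right)
state=p3 head=0 tape=01[1]1_   (p3,1)→(p2,_,right)
state=p2 head=1 tape=01_[1]_   (p2,1)→(pH,_,right)
state=pH head=2 tape=01__[_]
The non-blank tape span at halt is 01.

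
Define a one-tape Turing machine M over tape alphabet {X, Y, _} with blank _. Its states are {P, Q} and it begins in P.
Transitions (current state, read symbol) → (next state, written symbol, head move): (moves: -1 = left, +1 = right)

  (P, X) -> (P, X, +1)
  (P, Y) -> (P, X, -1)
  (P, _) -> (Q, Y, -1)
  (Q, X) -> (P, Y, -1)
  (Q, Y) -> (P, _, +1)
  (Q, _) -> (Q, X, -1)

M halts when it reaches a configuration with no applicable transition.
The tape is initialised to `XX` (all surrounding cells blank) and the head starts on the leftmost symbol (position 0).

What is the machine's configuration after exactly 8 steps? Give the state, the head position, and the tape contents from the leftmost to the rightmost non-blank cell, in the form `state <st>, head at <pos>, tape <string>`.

state P, head at 2, tape XXY

P | [X]X_   read X → write X, move +1, go to P
P | X[X]_   read X → write X, move +1, go to P
P | XX[_]   read _ → write Y, move -1, go to Q
Q | X[X]Y   read X → write Y, move -1, go to P
P | [X]YY   read X → write X, move +1, go to P
P | X[Y]Y   read Y → write X, move -1, go to P
P | [X]XY   read X → write X, move +1, go to P
P | X[X]Y   read X → write X, move +1, go to P
P | XX[Y]
After 8 steps: state P, head at 2, tape XXY.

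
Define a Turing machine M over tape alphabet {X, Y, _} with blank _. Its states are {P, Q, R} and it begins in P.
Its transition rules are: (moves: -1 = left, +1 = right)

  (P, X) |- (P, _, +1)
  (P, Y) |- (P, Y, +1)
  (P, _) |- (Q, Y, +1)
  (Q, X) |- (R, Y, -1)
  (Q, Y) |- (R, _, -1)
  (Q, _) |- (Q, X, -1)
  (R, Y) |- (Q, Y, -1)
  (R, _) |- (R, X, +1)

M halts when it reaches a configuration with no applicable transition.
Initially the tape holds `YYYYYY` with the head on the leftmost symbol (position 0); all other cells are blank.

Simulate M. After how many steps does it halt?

state=P head=0 tape=_[Y]YYYYY__   (P,Y)→(P,Y,+1)
state=P head=1 tape=_Y[Y]YYYY__   (P,Y)→(P,Y,+1)
state=P head=2 tape=_YY[Y]YYY__   (P,Y)→(P,Y,+1)
state=P head=3 tape=_YYY[Y]YY__   (P,Y)→(P,Y,+1)
state=P head=4 tape=_YYYY[Y]Y__   (P,Y)→(P,Y,+1)
state=P head=5 tape=_YYYYY[Y]__   (P,Y)→(P,Y,+1)
state=P head=6 tape=_YYYYYY[_]_   (P,_)→(Q,Y,+1)
state=Q head=7 tape=_YYYYYYY[_]   (Q,_)→(Q,X,-1)
state=Q head=6 tape=_YYYYYY[Y]X   (Q,Y)→(R,_,-1)
state=R head=5 tape=_YYYYY[Y]_X   (R,Y)→(Q,Y,-1)
state=Q head=4 tape=_YYYY[Y]Y_X   (Q,Y)→(R,_,-1)
state=R head=3 tape=_YYY[Y]_Y_X   (R,Y)→(Q,Y,-1)
state=Q head=2 tape=_YY[Y]Y_Y_X   (Q,Y)→(R,_,-1)
state=R head=1 tape=_Y[Y]_Y_Y_X   (R,Y)→(Q,Y,-1)
state=Q head=0 tape=_[Y]Y_Y_Y_X   (Q,Y)→(R,_,-1)
state=R head=-1 tape=[_]_Y_Y_Y_X   (R,_)→(R,X,+1)
state=R head=0 tape=X[_]Y_Y_Y_X   (R,_)→(R,X,+1)
state=R head=1 tape=XX[Y]_Y_Y_X   (R,Y)→(Q,Y,-1)
state=Q head=0 tape=X[X]Y_Y_Y_X   (Q,X)→(R,Y,-1)
state=R head=-1 tape=[X]YY_Y_Y_X
M halts after 19 transitions.

19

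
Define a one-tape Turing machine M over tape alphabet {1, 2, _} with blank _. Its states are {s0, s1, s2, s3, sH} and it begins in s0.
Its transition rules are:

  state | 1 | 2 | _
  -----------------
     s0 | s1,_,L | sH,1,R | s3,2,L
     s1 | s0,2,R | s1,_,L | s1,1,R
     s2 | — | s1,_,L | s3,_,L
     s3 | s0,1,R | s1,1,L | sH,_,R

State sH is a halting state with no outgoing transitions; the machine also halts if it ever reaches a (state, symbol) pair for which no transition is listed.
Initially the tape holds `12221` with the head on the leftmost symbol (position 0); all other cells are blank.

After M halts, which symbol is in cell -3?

1

s0 | ___[1]2221   read 1 → write _, move L, go to s1
s1 | __[_]_2221   read _ → write 1, move R, go to s1
s1 | __1[_]2221   read _ → write 1, move R, go to s1
s1 | __11[2]221   read 2 → write _, move L, go to s1
s1 | __1[1]_221   read 1 → write 2, move R, go to s0
s0 | __12[_]221   read _ → write 2, move L, go to s3
s3 | __1[2]2221   read 2 → write 1, move L, go to s1
s1 | __[1]12221   read 1 → write 2, move R, go to s0
s0 | __2[1]2221   read 1 → write _, move L, go to s1
s1 | __[2]_2221   read 2 → write _, move L, go to s1
s1 | _[_]__2221   read _ → write 1, move R, go to s1
s1 | _1[_]_2221   read _ → write 1, move R, go to s1
s1 | _11[_]2221   read _ → write 1, move R, go to s1
s1 | _111[2]221   read 2 → write _, move L, go to s1
s1 | _11[1]_221   read 1 → write 2, move R, go to s0
s0 | _112[_]221   read _ → write 2, move L, go to s3
s3 | _11[2]2221   read 2 → write 1, move L, go to s1
s1 | _1[1]12221   read 1 → write 2, move R, go to s0
s0 | _12[1]2221   read 1 → write _, move L, go to s1
s1 | _1[2]_2221   read 2 → write _, move L, go to s1
s1 | _[1]__2221   read 1 → write 2, move R, go to s0
s0 | _2[_]_2221   read _ → write 2, move L, go to s3
s3 | _[2]2_2221   read 2 → write 1, move L, go to s1
s1 | [_]12_2221   read _ → write 1, move R, go to s1
s1 | 1[1]2_2221   read 1 → write 2, move R, go to s0
s0 | 12[2]_2221   read 2 → write 1, move R, go to sH
sH | 121[_]2221
Cell -3 holds 1 when M halts.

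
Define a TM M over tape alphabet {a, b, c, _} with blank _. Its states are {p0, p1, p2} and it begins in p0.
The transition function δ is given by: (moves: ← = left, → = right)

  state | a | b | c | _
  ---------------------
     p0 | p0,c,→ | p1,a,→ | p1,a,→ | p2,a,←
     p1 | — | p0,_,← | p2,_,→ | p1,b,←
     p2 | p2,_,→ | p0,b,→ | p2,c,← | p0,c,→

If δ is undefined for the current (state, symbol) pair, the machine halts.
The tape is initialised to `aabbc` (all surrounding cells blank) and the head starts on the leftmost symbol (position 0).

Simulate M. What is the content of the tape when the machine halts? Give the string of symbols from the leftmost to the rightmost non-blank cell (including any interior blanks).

cacaac

state=p0 head=0 tape=_[a]abbc   (p0,a)→(p0,c,→)
state=p0 head=1 tape=_c[a]bbc   (p0,a)→(p0,c,→)
state=p0 head=2 tape=_cc[b]bc   (p0,b)→(p1,a,→)
state=p1 head=3 tape=_cca[b]c   (p1,b)→(p0,_,←)
state=p0 head=2 tape=_cc[a]_c   (p0,a)→(p0,c,→)
state=p0 head=3 tape=_ccc[_]c   (p0,_)→(p2,a,←)
state=p2 head=2 tape=_cc[c]ac   (p2,c)→(p2,c,←)
state=p2 head=1 tape=_c[c]cac   (p2,c)→(p2,c,←)
state=p2 head=0 tape=_[c]ccac   (p2,c)→(p2,c,←)
state=p2 head=-1 tape=[_]cccac   (p2,_)→(p0,c,→)
state=p0 head=0 tape=c[c]ccac   (p0,c)→(p1,a,→)
state=p1 head=1 tape=ca[c]cac   (p1,c)→(p2,_,→)
state=p2 head=2 tape=ca_[c]ac   (p2,c)→(p2,c,←)
state=p2 head=1 tape=ca[_]cac   (p2,_)→(p0,c,→)
state=p0 head=2 tape=cac[c]ac   (p0,c)→(p1,a,→)
state=p1 head=3 tape=caca[a]c
The non-blank tape span at halt is cacaac.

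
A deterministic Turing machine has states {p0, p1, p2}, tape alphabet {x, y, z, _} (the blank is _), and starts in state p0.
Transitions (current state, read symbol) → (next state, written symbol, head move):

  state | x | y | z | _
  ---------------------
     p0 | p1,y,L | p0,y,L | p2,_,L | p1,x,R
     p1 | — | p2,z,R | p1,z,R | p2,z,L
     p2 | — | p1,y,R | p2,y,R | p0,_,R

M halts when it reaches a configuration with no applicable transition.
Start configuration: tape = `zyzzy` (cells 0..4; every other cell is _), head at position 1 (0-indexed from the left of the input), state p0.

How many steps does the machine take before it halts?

p0 | _z[y]zzy_____   read y → write y, move L, go to p0
p0 | _[z]yzzy_____   read z → write _, move L, go to p2
p2 | [_]_yzzy_____   read _ → write _, move R, go to p0
p0 | _[_]yzzy_____   read _ → write x, move R, go to p1
p1 | _x[y]zzy_____   read y → write z, move R, go to p2
p2 | _xz[z]zy_____   read z → write y, move R, go to p2
p2 | _xzy[z]y_____   read z → write y, move R, go to p2
p2 | _xzyy[y]_____   read y → write y, move R, go to p1
p1 | _xzyyy[_]____   read _ → write z, move L, go to p2
p2 | _xzyy[y]z____   read y → write y, move R, go to p1
p1 | _xzyyy[z]____   read z → write z, move R, go to p1
p1 | _xzyyyz[_]___   read _ → write z, move L, go to p2
p2 | _xzyyy[z]z___   read z → write y, move R, go to p2
p2 | _xzyyyy[z]___   read z → write y, move R, go to p2
p2 | _xzyyyyy[_]__   read _ → write _, move R, go to p0
p0 | _xzyyyyy_[_]_   read _ → write x, move R, go to p1
p1 | _xzyyyyy_x[_]   read _ → write z, move L, go to p2
p2 | _xzyyyyy_[x]z
M halts after 17 transitions.

17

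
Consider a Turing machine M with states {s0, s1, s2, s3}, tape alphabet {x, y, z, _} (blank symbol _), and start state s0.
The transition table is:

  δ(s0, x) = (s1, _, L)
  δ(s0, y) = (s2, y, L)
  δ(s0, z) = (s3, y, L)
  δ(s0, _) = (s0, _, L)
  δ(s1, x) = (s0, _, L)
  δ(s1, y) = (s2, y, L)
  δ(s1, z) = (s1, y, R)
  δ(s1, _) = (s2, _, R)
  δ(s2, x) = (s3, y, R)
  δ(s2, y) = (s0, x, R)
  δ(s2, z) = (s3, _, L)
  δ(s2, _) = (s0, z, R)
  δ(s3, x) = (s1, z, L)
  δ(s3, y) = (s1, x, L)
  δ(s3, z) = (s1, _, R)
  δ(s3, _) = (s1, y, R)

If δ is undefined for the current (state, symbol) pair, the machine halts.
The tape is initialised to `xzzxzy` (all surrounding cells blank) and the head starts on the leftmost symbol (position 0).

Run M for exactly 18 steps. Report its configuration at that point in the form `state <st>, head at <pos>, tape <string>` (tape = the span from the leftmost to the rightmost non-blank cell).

state s2, head at 2, tape yy_yxzy

s0 | _[x]zzxzy   read x → write _, move L, go to s1
s1 | [_]_zzxzy   read _ → write _, move R, go to s2
s2 | _[_]zzxzy   read _ → write z, move R, go to s0
s0 | _z[z]zxzy   read z → write y, move L, go to s3
s3 | _[z]yzxzy   read z → write _, move R, go to s1
s1 | __[y]zxzy   read y → write y, move L, go to s2
s2 | _[_]yzxzy   read _ → write z, move R, go to s0
s0 | _z[y]zxzy   read y → write y, move L, go to s2
s2 | _[z]yzxzy   read z → write _, move L, go to s3
s3 | [_]_yzxzy   read _ → write y, move R, go to s1
s1 | y[_]yzxzy   read _ → write _, move R, go to s2
s2 | y_[y]zxzy   read y → write x, move R, go to s0
s0 | y_x[z]xzy   read z → write y, move L, go to s3
s3 | y_[x]yxzy   read x → write z, move L, go to s1
s1 | y[_]zyxzy   read _ → write _, move R, go to s2
s2 | y_[z]yxzy   read z → write _, move L, go to s3
s3 | y[_]_yxzy   read _ → write y, move R, go to s1
s1 | yy[_]yxzy   read _ → write _, move R, go to s2
s2 | yy_[y]xzy
After 18 steps: state s2, head at 2, tape yy_yxzy.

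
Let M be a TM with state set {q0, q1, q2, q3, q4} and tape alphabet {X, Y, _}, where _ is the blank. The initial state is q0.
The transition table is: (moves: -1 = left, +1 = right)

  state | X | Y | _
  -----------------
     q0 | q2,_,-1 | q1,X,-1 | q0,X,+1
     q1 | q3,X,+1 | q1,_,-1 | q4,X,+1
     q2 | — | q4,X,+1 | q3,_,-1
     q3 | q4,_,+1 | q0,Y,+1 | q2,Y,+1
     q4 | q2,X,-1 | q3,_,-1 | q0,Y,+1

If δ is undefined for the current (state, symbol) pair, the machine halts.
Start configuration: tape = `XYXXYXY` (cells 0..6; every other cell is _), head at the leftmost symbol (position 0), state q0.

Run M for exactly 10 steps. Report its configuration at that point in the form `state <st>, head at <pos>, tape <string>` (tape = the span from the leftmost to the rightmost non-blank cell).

state=q0 head=0 tape=__[X]YXXYXY   (q0,X)→(q2,_,-1)
state=q2 head=-1 tape=_[_]_YXXYXY   (q2,_)→(q3,_,-1)
state=q3 head=-2 tape=[_]__YXXYXY   (q3,_)→(q2,Y,+1)
state=q2 head=-1 tape=Y[_]_YXXYXY   (q2,_)→(q3,_,-1)
state=q3 head=-2 tape=[Y]__YXXYXY   (q3,Y)→(q0,Y,+1)
state=q0 head=-1 tape=Y[_]_YXXYXY   (q0,_)→(q0,X,+1)
state=q0 head=0 tape=YX[_]YXXYXY   (q0,_)→(q0,X,+1)
state=q0 head=1 tape=YXX[Y]XXYXY   (q0,Y)→(q1,X,-1)
state=q1 head=0 tape=YX[X]XXXYXY   (q1,X)→(q3,X,+1)
state=q3 head=1 tape=YXX[X]XXYXY   (q3,X)→(q4,_,+1)
state=q4 head=2 tape=YXX_[X]XYXY
After 10 steps: state q4, head at 2, tape YXX_XXYXY.

state q4, head at 2, tape YXX_XXYXY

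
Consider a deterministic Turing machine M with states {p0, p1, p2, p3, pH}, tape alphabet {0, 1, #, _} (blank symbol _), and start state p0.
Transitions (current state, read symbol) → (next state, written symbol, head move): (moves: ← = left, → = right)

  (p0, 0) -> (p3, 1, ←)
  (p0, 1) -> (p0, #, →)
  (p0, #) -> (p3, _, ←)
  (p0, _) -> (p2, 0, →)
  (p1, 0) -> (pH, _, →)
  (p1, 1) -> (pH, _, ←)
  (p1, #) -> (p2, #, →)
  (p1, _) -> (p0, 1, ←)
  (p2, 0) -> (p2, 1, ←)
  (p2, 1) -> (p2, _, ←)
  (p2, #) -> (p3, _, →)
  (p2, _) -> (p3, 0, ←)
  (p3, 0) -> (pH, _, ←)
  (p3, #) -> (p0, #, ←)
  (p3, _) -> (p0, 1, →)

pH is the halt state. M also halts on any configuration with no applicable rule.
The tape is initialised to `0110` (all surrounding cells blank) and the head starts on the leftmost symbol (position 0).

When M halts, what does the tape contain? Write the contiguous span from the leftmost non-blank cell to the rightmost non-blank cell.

p0 | __[0]110   read 0 → write 1, move ←, go to p3
p3 | _[_]1110   read _ → write 1, move →, go to p0
p0 | _1[1]110   read 1 → write #, move →, go to p0
p0 | _1#[1]10   read 1 → write #, move →, go to p0
p0 | _1##[1]0   read 1 → write #, move →, go to p0
p0 | _1###[0]   read 0 → write 1, move ←, go to p3
p3 | _1##[#]1   read # → write #, move ←, go to p0
p0 | _1#[#]#1   read # → write _, move ←, go to p3
p3 | _1[#]_#1   read # → write #, move ←, go to p0
p0 | _[1]#_#1   read 1 → write #, move →, go to p0
p0 | _#[#]_#1   read # → write _, move ←, go to p3
p3 | _[#]__#1   read # → write #, move ←, go to p0
p0 | [_]#__#1   read _ → write 0, move →, go to p2
p2 | 0[#]__#1   read # → write _, move →, go to p3
p3 | 0_[_]_#1   read _ → write 1, move →, go to p0
p0 | 0_1[_]#1   read _ → write 0, move →, go to p2
p2 | 0_10[#]1   read # → write _, move →, go to p3
p3 | 0_10_[1]
The non-blank tape span at halt is 0_10_1.

0_10_1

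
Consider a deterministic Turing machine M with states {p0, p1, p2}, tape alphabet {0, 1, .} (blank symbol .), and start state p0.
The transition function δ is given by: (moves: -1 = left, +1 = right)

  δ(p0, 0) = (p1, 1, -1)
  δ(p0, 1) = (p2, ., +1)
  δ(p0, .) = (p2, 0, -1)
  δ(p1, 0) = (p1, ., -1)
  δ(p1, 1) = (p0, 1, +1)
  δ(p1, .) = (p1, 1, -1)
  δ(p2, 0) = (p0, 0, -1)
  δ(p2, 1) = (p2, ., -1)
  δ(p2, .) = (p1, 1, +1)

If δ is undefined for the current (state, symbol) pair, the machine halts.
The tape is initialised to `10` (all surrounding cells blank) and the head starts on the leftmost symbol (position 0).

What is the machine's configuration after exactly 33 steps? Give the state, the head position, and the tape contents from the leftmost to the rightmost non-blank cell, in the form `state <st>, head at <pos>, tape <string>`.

state p2, head at -3, tape 1.00000

state=p0 head=0 tape=.....[1]0   (p0,1)→(p2,.,+1)
state=p2 head=1 tape=......[0]   (p2,0)→(p0,0,-1)
state=p0 head=0 tape=.....[.]0   (p0,.)→(p2,0,-1)
state=p2 head=-1 tape=....[.]00   (p2,.)→(p1,1,+1)
state=p1 head=0 tape=....1[0]0   (p1,0)→(p1,.,-1)
state=p1 head=-1 tape=....[1].0   (p1,1)→(p0,1,+1)
state=p0 head=0 tape=....1[.]0   (p0,.)→(p2,0,-1)
state=p2 head=-1 tape=....[1]00   (p2,1)→(p2,.,-1)
state=p2 head=-2 tape=...[.].00   (p2,.)→(p1,1,+1)
state=p1 head=-1 tape=...1[.]00   (p1,.)→(p1,1,-1)
state=p1 head=-2 tape=...[1]100   (p1,1)→(p0,1,+1)
state=p0 head=-1 tape=...1[1]00   (p0,1)→(p2,.,+1)
state=p2 head=0 tape=...1.[0]0   (p2,0)→(p0,0,-1)
state=p0 head=-1 tape=...1[.]00   (p0,.)→(p2,0,-1)
state=p2 head=-2 tape=...[1]000   (p2,1)→(p2,.,-1)
state=p2 head=-3 tape=..[.].000   (p2,.)→(p1,1,+1)
state=p1 head=-2 tape=..1[.]000   (p1,.)→(p1,1,-1)
state=p1 head=-3 tape=..[1]1000   (p1,1)→(p0,1,+1)
state=p0 head=-2 tape=..1[1]000   (p0,1)→(p2,.,+1)
state=p2 head=-1 tape=..1.[0]00   (p2,0)→(p0,0,-1)
state=p0 head=-2 tape=..1[.]000   (p0,.)→(p2,0,-1)
state=p2 head=-3 tape=..[1]0000   (p2,1)→(p2,.,-1)
state=p2 head=-4 tape=.[.].0000   (p2,.)→(p1,1,+1)
state=p1 head=-3 tape=.1[.]0000   (p1,.)→(p1,1,-1)
state=p1 head=-4 tape=.[1]10000   (p1,1)→(p0,1,+1)
state=p0 head=-3 tape=.1[1]0000   (p0,1)→(p2,.,+1)
state=p2 head=-2 tape=.1.[0]000   (p2,0)→(p0,0,-1)
state=p0 head=-3 tape=.1[.]0000   (p0,.)→(p2,0,-1)
state=p2 head=-4 tape=.[1]00000   (p2,1)→(p2,.,-1)
state=p2 head=-5 tape=[.].00000   (p2,.)→(p1,1,+1)
state=p1 head=-4 tape=1[.]00000   (p1,.)→(p1,1,-1)
state=p1 head=-5 tape=[1]100000   (p1,1)→(p0,1,+1)
state=p0 head=-4 tape=1[1]00000   (p0,1)→(p2,.,+1)
state=p2 head=-3 tape=1.[0]0000
After 33 steps: state p2, head at -3, tape 1.00000.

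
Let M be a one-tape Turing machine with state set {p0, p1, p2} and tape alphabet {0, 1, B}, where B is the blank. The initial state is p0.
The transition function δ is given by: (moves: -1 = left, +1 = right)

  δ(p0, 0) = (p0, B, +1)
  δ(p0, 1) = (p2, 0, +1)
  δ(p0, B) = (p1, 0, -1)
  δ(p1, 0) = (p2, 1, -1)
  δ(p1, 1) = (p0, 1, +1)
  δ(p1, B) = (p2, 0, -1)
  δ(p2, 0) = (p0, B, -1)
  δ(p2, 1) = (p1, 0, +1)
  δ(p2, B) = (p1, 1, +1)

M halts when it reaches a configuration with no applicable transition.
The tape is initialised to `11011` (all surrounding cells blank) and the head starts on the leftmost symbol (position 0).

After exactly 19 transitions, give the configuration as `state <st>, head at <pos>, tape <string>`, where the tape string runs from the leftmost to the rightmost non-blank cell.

state p1, head at 5, tape 01B001B0

state=p0 head=0 tape=B[1]1011BB   (p0,1)→(p2,0,+1)
state=p2 head=1 tape=B0[1]011BB   (p2,1)→(p1,0,+1)
state=p1 head=2 tape=B00[0]11BB   (p1,0)→(p2,1,-1)
state=p2 head=1 tape=B0[0]111BB   (p2,0)→(p0,B,-1)
state=p0 head=0 tape=B[0]B111BB   (p0,0)→(p0,B,+1)
state=p0 head=1 tape=BB[B]111BB   (p0,B)→(p1,0,-1)
state=p1 head=0 tape=B[B]0111BB   (p1,B)→(p2,0,-1)
state=p2 head=-1 tape=[B]00111BB   (p2,B)→(p1,1,+1)
state=p1 head=0 tape=1[0]0111BB   (p1,0)→(p2,1,-1)
state=p2 head=-1 tape=[1]10111BB   (p2,1)→(p1,0,+1)
state=p1 head=0 tape=0[1]0111BB   (p1,1)→(p0,1,+1)
state=p0 head=1 tape=01[0]111BB   (p0,0)→(p0,B,+1)
state=p0 head=2 tape=01B[1]11BB   (p0,1)→(p2,0,+1)
state=p2 head=3 tape=01B0[1]1BB   (p2,1)→(p1,0,+1)
state=p1 head=4 tape=01B00[1]BB   (p1,1)→(p0,1,+1)
state=p0 head=5 tape=01B001[B]B   (p0,B)→(p1,0,-1)
state=p1 head=4 tape=01B00[1]0B   (p1,1)→(p0,1,+1)
state=p0 head=5 tape=01B001[0]B   (p0,0)→(p0,B,+1)
state=p0 head=6 tape=01B001B[B]   (p0,B)→(p1,0,-1)
state=p1 head=5 tape=01B001[B]0
After 19 steps: state p1, head at 5, tape 01B001B0.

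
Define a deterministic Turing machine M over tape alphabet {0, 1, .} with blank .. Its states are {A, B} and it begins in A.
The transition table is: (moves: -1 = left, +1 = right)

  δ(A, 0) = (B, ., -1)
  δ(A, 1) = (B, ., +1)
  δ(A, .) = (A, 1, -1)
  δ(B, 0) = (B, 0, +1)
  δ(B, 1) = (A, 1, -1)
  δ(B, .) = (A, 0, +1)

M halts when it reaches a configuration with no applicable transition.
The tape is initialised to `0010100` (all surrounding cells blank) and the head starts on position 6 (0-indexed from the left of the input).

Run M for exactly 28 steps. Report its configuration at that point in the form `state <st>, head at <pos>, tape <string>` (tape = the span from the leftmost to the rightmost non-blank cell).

state A, head at 8, tape 0010100011

state=A head=6 tape=001010[0]...   (A,0)→(B,.,-1)
state=B head=5 tape=00101[0]....   (B,0)→(B,0,+1)
state=B head=6 tape=001010[.]...   (B,.)→(A,0,+1)
state=A head=7 tape=0010100[.]..   (A,.)→(A,1,-1)
state=A head=6 tape=001010[0]1..   (A,0)→(B,.,-1)
state=B head=5 tape=00101[0].1..   (B,0)→(B,0,+1)
state=B head=6 tape=001010[.]1..   (B,.)→(A,0,+1)
state=A head=7 tape=0010100[1]..   (A,1)→(B,.,+1)
state=B head=8 tape=0010100.[.].   (B,.)→(A,0,+1)
state=A head=9 tape=0010100.0[.]   (A,.)→(A,1,-1)
state=A head=8 tape=0010100.[0]1   (A,0)→(B,.,-1)
state=B head=7 tape=0010100[.].1   (B,.)→(A,0,+1)
state=A head=8 tape=00101000[.]1   (A,.)→(A,1,-1)
state=A head=7 tape=0010100[0]11   (A,0)→(B,.,-1)
state=B head=6 tape=001010[0].11   (B,0)→(B,0,+1)
state=B head=7 tape=0010100[.]11   (B,.)→(A,0,+1)
state=A head=8 tape=00101000[1]1   (A,1)→(B,.,+1)
state=B head=9 tape=00101000.[1]   (B,1)→(A,1,-1)
state=A head=8 tape=00101000[.]1   (A,.)→(A,1,-1)
state=A head=7 tape=0010100[0]11   (A,0)→(B,.,-1)
state=B head=6 tape=001010[0].11   (B,0)→(B,0,+1)
state=B head=7 tape=0010100[.]11   (B,.)→(A,0,+1)
state=A head=8 tape=00101000[1]1   (A,1)→(B,.,+1)
state=B head=9 tape=00101000.[1]   (B,1)→(A,1,-1)
state=A head=8 tape=00101000[.]1   (A,.)→(A,1,-1)
state=A head=7 tape=0010100[0]11   (A,0)→(B,.,-1)
state=B head=6 tape=001010[0].11   (B,0)→(B,0,+1)
state=B head=7 tape=0010100[.]11   (B,.)→(A,0,+1)
state=A head=8 tape=00101000[1]1
After 28 steps: state A, head at 8, tape 0010100011.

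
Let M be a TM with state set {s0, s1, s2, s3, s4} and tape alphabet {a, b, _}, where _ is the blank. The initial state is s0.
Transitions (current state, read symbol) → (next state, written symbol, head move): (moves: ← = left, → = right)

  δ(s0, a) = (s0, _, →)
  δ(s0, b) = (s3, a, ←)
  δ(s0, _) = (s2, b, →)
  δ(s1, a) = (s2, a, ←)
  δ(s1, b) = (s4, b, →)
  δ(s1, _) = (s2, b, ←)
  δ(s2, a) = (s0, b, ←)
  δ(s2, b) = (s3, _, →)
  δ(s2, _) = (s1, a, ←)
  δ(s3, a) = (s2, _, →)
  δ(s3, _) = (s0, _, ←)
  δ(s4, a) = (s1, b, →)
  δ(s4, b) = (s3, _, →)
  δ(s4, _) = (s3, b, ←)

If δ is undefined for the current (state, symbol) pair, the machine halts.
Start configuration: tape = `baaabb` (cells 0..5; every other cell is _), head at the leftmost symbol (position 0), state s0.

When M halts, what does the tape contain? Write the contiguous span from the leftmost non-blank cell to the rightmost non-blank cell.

b_b_b_bb

state=s0 head=0 tape=__[b]aaabb   (s0,b)→(s3,a,←)
state=s3 head=-1 tape=_[_]aaaabb   (s3,_)→(s0,_,←)
state=s0 head=-2 tape=[_]_aaaabb   (s0,_)→(s2,b,→)
state=s2 head=-1 tape=b[_]aaaabb   (s2,_)→(s1,a,←)
state=s1 head=-2 tape=[b]aaaaabb   (s1,b)→(s4,b,→)
state=s4 head=-1 tape=b[a]aaaabb   (s4,a)→(s1,b,→)
state=s1 head=0 tape=bb[a]aaabb   (s1,a)→(s2,a,←)
state=s2 head=-1 tape=b[b]aaaabb   (s2,b)→(s3,_,→)
state=s3 head=0 tape=b_[a]aaabb   (s3,a)→(s2,_,→)
state=s2 head=1 tape=b__[a]aabb   (s2,a)→(s0,b,←)
state=s0 head=0 tape=b_[_]baabb   (s0,_)→(s2,b,→)
state=s2 head=1 tape=b_b[b]aabb   (s2,b)→(s3,_,→)
state=s3 head=2 tape=b_b_[a]abb   (s3,a)→(s2,_,→)
state=s2 head=3 tape=b_b__[a]bb   (s2,a)→(s0,b,←)
state=s0 head=2 tape=b_b_[_]bbb   (s0,_)→(s2,b,→)
state=s2 head=3 tape=b_b_b[b]bb   (s2,b)→(s3,_,→)
state=s3 head=4 tape=b_b_b_[b]b
The non-blank tape span at halt is b_b_b_bb.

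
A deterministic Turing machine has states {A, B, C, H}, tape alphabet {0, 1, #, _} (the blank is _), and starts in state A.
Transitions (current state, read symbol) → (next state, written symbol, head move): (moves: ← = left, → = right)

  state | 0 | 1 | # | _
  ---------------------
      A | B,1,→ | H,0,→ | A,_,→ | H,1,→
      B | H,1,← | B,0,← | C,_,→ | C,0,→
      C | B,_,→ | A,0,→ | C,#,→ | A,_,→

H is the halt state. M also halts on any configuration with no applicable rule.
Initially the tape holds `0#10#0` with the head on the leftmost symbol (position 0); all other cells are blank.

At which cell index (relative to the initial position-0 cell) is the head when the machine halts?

state=A head=0 tape=[0]#10#0____   (A,0)→(B,1,→)
state=B head=1 tape=1[#]10#0____   (B,#)→(C,_,→)
state=C head=2 tape=1_[1]0#0____   (C,1)→(A,0,→)
state=A head=3 tape=1_0[0]#0____   (A,0)→(B,1,→)
state=B head=4 tape=1_01[#]0____   (B,#)→(C,_,→)
state=C head=5 tape=1_01_[0]____   (C,0)→(B,_,→)
state=B head=6 tape=1_01__[_]___   (B,_)→(C,0,→)
state=C head=7 tape=1_01__0[_]__   (C,_)→(A,_,→)
state=A head=8 tape=1_01__0_[_]_   (A,_)→(H,1,→)
state=H head=9 tape=1_01__0_1[_]
At halt the head is at cell 9.

9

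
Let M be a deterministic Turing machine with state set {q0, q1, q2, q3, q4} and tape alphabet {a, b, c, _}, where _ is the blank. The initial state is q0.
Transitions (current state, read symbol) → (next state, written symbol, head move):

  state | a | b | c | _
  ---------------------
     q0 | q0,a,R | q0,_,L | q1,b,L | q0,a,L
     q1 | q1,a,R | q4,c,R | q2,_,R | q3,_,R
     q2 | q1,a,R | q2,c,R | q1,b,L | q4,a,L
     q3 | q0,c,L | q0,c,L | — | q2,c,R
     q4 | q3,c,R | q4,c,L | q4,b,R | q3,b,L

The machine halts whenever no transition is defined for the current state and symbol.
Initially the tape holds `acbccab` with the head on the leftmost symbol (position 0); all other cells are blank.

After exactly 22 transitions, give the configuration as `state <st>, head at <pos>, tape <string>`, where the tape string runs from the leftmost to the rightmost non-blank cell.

q0 | [a]cbccab_   read a → write a, move R, go to q0
q0 | a[c]bccab_   read c → write b, move L, go to q1
q1 | [a]bbccab_   read a → write a, move R, go to q1
q1 | a[b]bccab_   read b → write c, move R, go to q4
q4 | ac[b]ccab_   read b → write c, move L, go to q4
q4 | a[c]cccab_   read c → write b, move R, go to q4
q4 | ab[c]ccab_   read c → write b, move R, go to q4
q4 | abb[c]cab_   read c → write b, move R, go to q4
q4 | abbb[c]ab_   read c → write b, move R, go to q4
q4 | abbbb[a]b_   read a → write c, move R, go to q3
q3 | abbbbc[b]_   read b → write c, move L, go to q0
q0 | abbbb[c]c_   read c → write b, move L, go to q1
q1 | abbb[b]bc_   read b → write c, move R, go to q4
q4 | abbbc[b]c_   read b → write c, move L, go to q4
q4 | abbb[c]cc_   read c → write b, move R, go to q4
q4 | abbbb[c]c_   read c → write b, move R, go to q4
q4 | abbbbb[c]_   read c → write b, move R, go to q4
q4 | abbbbbb[_]   read _ → write b, move L, go to q3
q3 | abbbbb[b]b   read b → write c, move L, go to q0
q0 | abbbb[b]cb   read b → write _, move L, go to q0
q0 | abbb[b]_cb   read b → write _, move L, go to q0
q0 | abb[b]__cb   read b → write _, move L, go to q0
q0 | ab[b]___cb
After 22 steps: state q0, head at 2, tape abb___cb.

state q0, head at 2, tape abb___cb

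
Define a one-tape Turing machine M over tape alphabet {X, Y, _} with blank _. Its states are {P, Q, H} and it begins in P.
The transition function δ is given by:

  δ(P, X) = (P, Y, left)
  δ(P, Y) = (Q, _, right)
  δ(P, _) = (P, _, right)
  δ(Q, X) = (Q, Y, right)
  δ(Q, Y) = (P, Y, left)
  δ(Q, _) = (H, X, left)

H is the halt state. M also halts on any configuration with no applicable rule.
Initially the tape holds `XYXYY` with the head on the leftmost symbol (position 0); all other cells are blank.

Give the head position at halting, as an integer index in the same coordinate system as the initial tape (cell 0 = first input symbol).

4

state=P head=0 tape=_[X]YXYY_   (P,X)→(P,Y,left)
state=P head=-1 tape=[_]YYXYY_   (P,_)→(P,_,right)
state=P head=0 tape=_[Y]YXYY_   (P,Y)→(Q,_,right)
state=Q head=1 tape=__[Y]XYY_   (Q,Y)→(P,Y,left)
state=P head=0 tape=_[_]YXYY_   (P,_)→(P,_,right)
state=P head=1 tape=__[Y]XYY_   (P,Y)→(Q,_,right)
state=Q head=2 tape=___[X]YY_   (Q,X)→(Q,Y,right)
state=Q head=3 tape=___Y[Y]Y_   (Q,Y)→(P,Y,left)
state=P head=2 tape=___[Y]YY_   (P,Y)→(Q,_,right)
state=Q head=3 tape=____[Y]Y_   (Q,Y)→(P,Y,left)
state=P head=2 tape=___[_]YY_   (P,_)→(P,_,right)
state=P head=3 tape=____[Y]Y_   (P,Y)→(Q,_,right)
state=Q head=4 tape=_____[Y]_   (Q,Y)→(P,Y,left)
state=P head=3 tape=____[_]Y_   (P,_)→(P,_,right)
state=P head=4 tape=_____[Y]_   (P,Y)→(Q,_,right)
state=Q head=5 tape=______[_]   (Q,_)→(H,X,left)
state=H head=4 tape=_____[_]X
At halt the head is at cell 4.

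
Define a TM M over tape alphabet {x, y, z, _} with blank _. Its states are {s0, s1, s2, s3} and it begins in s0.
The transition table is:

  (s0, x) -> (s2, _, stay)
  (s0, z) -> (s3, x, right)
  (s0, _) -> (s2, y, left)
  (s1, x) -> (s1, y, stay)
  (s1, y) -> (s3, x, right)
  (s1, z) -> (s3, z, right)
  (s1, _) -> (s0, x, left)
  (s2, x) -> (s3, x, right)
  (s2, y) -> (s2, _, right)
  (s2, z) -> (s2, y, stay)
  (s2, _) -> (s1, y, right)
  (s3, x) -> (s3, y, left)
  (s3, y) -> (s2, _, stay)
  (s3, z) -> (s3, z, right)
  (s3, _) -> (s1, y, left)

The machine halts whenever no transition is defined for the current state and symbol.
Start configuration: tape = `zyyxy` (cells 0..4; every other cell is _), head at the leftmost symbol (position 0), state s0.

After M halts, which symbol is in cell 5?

y

state=s0 head=0 tape=[z]yyxy__   (s0,z)→(s3,x,right)
state=s3 head=1 tape=x[y]yxy__   (s3,y)→(s2,_,stay)
state=s2 head=1 tape=x[_]yxy__   (s2,_)→(s1,y,right)
state=s1 head=2 tape=xy[y]xy__   (s1,y)→(s3,x,right)
state=s3 head=3 tape=xyx[x]y__   (s3,x)→(s3,y,left)
state=s3 head=2 tape=xy[x]yy__   (s3,x)→(s3,y,left)
state=s3 head=1 tape=x[y]yyy__   (s3,y)→(s2,_,stay)
state=s2 head=1 tape=x[_]yyy__   (s2,_)→(s1,y,right)
state=s1 head=2 tape=xy[y]yy__   (s1,y)→(s3,x,right)
state=s3 head=3 tape=xyx[y]y__   (s3,y)→(s2,_,stay)
state=s2 head=3 tape=xyx[_]y__   (s2,_)→(s1,y,right)
state=s1 head=4 tape=xyxy[y]__   (s1,y)→(s3,x,right)
state=s3 head=5 tape=xyxyx[_]_   (s3,_)→(s1,y,left)
state=s1 head=4 tape=xyxy[x]y_   (s1,x)→(s1,y,stay)
state=s1 head=4 tape=xyxy[y]y_   (s1,y)→(s3,x,right)
state=s3 head=5 tape=xyxyx[y]_   (s3,y)→(s2,_,stay)
state=s2 head=5 tape=xyxyx[_]_   (s2,_)→(s1,y,right)
state=s1 head=6 tape=xyxyxy[_]   (s1,_)→(s0,x,left)
state=s0 head=5 tape=xyxyx[y]x
Cell 5 holds y when M halts.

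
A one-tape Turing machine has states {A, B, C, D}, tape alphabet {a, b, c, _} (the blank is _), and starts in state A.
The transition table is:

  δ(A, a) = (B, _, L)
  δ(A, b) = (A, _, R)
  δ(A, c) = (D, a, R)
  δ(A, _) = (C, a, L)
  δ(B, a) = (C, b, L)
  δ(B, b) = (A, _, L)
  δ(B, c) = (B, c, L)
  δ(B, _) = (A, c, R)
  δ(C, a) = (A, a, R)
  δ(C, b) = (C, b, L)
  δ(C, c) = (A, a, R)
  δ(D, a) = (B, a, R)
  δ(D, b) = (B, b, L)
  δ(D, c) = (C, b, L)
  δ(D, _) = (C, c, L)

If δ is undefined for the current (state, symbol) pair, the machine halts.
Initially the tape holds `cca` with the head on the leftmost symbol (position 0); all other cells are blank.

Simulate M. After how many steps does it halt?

A | [c]ca   read c → write a, move R, go to D
D | a[c]a   read c → write b, move L, go to C
C | [a]ba   read a → write a, move R, go to A
A | a[b]a   read b → write _, move R, go to A
A | a_[a]   read a → write _, move L, go to B
B | a[_]_   read _ → write c, move R, go to A
A | ac[_]   read _ → write a, move L, go to C
C | a[c]a   read c → write a, move R, go to A
A | aa[a]   read a → write _, move L, go to B
B | a[a]_   read a → write b, move L, go to C
C | [a]b_   read a → write a, move R, go to A
A | a[b]_   read b → write _, move R, go to A
A | a_[_]   read _ → write a, move L, go to C
C | a[_]a
M halts after 13 transitions.

13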